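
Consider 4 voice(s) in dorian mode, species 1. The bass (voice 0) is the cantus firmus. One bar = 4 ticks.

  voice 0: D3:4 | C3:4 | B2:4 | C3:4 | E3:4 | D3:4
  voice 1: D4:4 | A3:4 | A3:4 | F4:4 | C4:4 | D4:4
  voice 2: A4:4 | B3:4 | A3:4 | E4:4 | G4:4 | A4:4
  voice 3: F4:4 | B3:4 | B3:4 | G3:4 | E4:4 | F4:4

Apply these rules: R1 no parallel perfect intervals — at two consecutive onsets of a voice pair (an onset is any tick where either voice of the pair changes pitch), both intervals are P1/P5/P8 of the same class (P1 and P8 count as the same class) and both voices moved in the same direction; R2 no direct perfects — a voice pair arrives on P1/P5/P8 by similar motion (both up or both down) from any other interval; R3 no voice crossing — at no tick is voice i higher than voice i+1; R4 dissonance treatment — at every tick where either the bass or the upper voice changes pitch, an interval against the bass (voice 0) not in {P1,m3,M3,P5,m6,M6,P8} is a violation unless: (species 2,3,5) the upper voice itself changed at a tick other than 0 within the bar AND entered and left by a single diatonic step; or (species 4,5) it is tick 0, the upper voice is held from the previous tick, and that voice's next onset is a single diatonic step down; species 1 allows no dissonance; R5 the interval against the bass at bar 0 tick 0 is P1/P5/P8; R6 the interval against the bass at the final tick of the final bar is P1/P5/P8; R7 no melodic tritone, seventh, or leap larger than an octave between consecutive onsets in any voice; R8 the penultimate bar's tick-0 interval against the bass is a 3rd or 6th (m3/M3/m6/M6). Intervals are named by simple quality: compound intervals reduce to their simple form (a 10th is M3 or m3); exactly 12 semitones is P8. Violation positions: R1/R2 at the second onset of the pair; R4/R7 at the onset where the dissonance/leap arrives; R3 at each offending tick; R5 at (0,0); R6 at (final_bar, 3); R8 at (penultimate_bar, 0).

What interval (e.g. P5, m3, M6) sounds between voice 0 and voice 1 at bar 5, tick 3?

P8

voice 0=D3 voice 1=D4 -> P8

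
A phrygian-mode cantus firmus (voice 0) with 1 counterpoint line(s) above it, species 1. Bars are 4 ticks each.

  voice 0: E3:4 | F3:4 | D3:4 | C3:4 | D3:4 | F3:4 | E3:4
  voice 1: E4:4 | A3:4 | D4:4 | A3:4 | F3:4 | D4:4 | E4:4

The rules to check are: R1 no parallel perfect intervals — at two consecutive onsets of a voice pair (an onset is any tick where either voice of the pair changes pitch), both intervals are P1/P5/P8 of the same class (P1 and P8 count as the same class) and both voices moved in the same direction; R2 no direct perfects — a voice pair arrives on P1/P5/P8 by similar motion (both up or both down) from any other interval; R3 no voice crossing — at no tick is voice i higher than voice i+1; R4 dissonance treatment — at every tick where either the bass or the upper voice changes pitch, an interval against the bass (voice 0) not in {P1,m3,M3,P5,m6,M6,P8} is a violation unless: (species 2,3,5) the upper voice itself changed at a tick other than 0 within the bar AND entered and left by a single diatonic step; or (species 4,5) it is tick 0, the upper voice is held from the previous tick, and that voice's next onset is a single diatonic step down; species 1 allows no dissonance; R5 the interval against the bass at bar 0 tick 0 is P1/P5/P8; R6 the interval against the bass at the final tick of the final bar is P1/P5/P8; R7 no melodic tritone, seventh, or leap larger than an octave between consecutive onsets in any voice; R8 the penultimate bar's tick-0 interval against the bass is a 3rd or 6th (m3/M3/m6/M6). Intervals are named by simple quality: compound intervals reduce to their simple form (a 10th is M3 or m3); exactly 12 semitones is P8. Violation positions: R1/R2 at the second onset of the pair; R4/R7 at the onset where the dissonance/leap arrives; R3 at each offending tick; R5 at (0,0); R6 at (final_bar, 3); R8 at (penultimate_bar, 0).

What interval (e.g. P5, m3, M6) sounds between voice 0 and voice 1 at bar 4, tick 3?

voice 0=D3 voice 1=F3 -> m3

m3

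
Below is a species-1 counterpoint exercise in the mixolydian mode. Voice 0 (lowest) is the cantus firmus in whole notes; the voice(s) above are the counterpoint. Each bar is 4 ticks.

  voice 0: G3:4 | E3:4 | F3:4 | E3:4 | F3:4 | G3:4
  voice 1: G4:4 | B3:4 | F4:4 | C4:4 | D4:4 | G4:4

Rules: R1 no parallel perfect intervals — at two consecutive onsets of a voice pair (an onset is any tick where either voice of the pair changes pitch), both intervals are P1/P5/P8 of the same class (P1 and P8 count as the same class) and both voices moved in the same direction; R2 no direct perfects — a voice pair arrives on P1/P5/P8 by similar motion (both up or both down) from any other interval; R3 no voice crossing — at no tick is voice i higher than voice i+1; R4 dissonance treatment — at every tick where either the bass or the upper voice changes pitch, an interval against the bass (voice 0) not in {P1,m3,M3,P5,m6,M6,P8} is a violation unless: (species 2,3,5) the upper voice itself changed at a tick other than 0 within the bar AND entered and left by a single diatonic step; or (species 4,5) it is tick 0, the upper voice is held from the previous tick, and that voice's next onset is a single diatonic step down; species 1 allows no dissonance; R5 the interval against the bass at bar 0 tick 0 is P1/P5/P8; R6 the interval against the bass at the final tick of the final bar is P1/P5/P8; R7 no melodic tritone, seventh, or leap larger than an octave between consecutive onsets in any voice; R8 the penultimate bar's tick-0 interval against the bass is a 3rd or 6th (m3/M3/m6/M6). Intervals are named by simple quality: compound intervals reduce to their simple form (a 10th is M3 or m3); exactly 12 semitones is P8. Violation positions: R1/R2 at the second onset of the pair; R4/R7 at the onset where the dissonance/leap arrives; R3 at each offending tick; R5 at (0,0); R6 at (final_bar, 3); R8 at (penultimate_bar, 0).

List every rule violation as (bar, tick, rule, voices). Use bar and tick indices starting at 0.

bar 0: v0=G3 v1=G4 downbeat P8
bar 1: v0=E3 v1=B3 downbeat P5
bar 2: v0=F3 v1=F4 downbeat P8
bar 3: v0=E3 v1=C4 downbeat m6
bar 4: v0=F3 v1=D4 downbeat M6
bar 5: v0=G3 v1=G4 downbeat P8
  -> R2 @ bar 1 tick 0 v(0, 1): G3/G4 P8 -> E3/B3 P5 similar
  -> R2 @ bar 2 tick 0 v(0, 1): E3/B3 P5 -> F3/F4 P8 similar
  -> R7 @ bar 2 tick 0 v(1,): B3->F4 leap 6st
  -> R2 @ bar 5 tick 0 v(0, 1): F3/D4 M6 -> G3/G4 P8 similar

(1, 0, R2, (0, 1))
(2, 0, R2, (0, 1))
(2, 0, R7, (1,))
(5, 0, R2, (0, 1))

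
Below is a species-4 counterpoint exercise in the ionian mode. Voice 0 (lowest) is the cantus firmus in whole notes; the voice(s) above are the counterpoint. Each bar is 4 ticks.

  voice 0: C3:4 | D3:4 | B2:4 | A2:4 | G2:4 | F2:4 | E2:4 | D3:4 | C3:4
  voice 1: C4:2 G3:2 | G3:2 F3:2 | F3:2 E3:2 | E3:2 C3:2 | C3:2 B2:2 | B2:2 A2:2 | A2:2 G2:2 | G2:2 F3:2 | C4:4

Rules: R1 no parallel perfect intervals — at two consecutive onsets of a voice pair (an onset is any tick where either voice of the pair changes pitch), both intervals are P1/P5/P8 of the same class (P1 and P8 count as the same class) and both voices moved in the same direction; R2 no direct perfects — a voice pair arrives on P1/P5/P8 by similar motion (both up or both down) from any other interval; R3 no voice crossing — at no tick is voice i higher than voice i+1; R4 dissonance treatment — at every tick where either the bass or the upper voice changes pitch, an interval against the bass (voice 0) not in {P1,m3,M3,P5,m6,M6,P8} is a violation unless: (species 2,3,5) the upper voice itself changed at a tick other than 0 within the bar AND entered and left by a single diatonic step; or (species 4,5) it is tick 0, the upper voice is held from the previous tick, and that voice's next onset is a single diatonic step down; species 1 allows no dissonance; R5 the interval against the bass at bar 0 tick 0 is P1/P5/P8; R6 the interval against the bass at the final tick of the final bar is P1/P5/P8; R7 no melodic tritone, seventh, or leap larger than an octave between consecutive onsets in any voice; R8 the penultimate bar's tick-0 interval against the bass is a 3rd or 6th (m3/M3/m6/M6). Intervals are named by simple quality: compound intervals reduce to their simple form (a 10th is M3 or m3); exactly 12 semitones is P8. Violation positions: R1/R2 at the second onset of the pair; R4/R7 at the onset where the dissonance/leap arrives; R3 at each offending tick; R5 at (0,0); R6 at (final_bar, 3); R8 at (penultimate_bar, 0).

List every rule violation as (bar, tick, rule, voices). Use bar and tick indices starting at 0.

bar 0: v0=C3 v1=C4 downbeat P8
bar 1: v0=D3 v1=G3 downbeat P4
bar 2: v0=B2 v1=F3 downbeat TT
bar 3: v0=A2 v1=E3 downbeat P5
bar 4: v0=G2 v1=C3 downbeat P4
bar 5: v0=F2 v1=B2 downbeat TT
bar 6: v0=E2 v1=A2 downbeat P4
bar 7: v0=D3 v1=G2 downbeat P5
bar 8: v0=C3 v1=C4 downbeat P8
  -> R4 @ bar 2 tick 2 v(0, 1): B2/E3 P4 untreated
  -> R3 @ bar 7 tick 0 v(0, 1): D3 above G2
  -> R7 @ bar 7 tick 0 v(0,): E2->D3 leap 10st
  -> R8 @ bar 7 tick 0 v(0, 1): penult P5 not 3rd/6th
  -> R3 @ bar 7 tick 1 v(0, 1): D3 above G2
  -> R7 @ bar 7 tick 2 v(1,): G2->F3 leap 10st

(2, 2, R4, (0, 1))
(7, 0, R3, (0, 1))
(7, 0, R7, (0,))
(7, 0, R8, (0, 1))
(7, 1, R3, (0, 1))
(7, 2, R7, (1,))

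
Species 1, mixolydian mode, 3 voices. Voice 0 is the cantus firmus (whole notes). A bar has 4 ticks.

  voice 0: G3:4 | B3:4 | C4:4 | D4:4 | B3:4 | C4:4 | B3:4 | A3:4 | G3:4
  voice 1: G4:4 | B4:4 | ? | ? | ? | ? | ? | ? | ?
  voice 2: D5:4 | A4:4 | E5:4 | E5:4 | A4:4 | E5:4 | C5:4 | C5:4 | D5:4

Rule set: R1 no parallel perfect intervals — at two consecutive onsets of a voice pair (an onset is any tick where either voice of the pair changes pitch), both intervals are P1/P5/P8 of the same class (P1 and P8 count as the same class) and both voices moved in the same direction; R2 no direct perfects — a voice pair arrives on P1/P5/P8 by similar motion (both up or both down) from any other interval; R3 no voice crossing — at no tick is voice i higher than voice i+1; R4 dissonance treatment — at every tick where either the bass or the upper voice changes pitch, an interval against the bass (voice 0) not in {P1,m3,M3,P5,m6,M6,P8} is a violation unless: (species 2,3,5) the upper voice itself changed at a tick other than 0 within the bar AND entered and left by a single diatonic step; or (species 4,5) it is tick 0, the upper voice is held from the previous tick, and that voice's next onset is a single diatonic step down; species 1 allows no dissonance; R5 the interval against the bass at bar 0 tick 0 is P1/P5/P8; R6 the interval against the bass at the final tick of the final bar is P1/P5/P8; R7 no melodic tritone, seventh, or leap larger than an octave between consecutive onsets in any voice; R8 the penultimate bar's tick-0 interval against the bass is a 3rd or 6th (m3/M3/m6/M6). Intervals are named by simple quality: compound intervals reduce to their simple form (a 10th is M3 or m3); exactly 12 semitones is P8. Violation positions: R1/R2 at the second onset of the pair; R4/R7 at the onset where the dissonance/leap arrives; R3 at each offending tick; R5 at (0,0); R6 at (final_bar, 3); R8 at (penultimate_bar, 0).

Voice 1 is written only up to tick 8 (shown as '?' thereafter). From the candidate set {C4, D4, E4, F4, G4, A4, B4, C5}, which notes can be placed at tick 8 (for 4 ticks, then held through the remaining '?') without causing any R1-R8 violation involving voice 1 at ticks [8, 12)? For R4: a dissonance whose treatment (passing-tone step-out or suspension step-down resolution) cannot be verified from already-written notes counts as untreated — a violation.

{A4, E4, G4}

C4: violates R7
D4: violates R4
E4: legal
F4: violates R4,R7
G4: legal
A4: legal
B4: violates R4
C5: violates R1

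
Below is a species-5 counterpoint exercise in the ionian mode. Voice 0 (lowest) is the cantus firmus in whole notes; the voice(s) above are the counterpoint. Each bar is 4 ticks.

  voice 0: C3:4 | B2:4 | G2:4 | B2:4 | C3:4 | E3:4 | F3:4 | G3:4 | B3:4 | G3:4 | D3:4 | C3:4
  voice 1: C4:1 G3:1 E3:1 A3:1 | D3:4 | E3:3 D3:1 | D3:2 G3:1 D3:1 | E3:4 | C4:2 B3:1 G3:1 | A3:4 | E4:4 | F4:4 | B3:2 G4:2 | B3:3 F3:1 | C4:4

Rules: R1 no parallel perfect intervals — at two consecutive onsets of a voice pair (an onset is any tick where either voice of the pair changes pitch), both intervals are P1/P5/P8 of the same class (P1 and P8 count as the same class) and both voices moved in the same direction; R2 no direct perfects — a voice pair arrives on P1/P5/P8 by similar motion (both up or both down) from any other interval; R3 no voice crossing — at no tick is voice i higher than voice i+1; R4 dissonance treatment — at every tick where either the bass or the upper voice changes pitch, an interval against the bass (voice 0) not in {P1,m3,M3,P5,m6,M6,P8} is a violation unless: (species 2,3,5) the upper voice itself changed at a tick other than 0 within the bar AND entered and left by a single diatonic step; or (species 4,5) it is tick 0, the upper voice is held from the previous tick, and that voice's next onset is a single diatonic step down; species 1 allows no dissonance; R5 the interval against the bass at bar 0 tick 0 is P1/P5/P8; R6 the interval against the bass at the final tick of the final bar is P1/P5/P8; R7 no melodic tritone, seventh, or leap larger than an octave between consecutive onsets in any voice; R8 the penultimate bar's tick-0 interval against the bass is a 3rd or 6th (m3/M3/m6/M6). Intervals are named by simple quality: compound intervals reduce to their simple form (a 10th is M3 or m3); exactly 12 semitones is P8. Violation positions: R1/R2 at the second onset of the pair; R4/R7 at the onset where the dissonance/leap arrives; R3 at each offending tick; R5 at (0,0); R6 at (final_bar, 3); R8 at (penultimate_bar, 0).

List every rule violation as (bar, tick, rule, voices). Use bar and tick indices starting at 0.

(8, 0, R4, (0, 1))
(9, 0, R7, (1,))
(10, 3, R7, (1,))

bar 0: v0=C3 v1=C4 downbeat P8
bar 1: v0=B2 v1=D3 downbeat m3
bar 2: v0=G2 v1=E3 downbeat M6
bar 3: v0=B2 v1=D3 downbeat m3
bar 4: v0=C3 v1=E3 downbeat M3
bar 5: v0=E3 v1=C4 downbeat m6
bar 6: v0=F3 v1=A3 downbeat M3
bar 7: v0=G3 v1=E4 downbeat M6
bar 8: v0=B3 v1=F4 downbeat TT
bar 9: v0=G3 v1=B3 downbeat M3
bar 10: v0=D3 v1=B3 downbeat M6
bar 11: v0=C3 v1=C4 downbeat P8
  -> R4 @ bar 8 tick 0 v(0, 1): B3/F4 TT untreated
  -> R7 @ bar 9 tick 0 v(1,): F4->B3 leap 6st
  -> R7 @ bar 10 tick 3 v(1,): B3->F3 leap 6st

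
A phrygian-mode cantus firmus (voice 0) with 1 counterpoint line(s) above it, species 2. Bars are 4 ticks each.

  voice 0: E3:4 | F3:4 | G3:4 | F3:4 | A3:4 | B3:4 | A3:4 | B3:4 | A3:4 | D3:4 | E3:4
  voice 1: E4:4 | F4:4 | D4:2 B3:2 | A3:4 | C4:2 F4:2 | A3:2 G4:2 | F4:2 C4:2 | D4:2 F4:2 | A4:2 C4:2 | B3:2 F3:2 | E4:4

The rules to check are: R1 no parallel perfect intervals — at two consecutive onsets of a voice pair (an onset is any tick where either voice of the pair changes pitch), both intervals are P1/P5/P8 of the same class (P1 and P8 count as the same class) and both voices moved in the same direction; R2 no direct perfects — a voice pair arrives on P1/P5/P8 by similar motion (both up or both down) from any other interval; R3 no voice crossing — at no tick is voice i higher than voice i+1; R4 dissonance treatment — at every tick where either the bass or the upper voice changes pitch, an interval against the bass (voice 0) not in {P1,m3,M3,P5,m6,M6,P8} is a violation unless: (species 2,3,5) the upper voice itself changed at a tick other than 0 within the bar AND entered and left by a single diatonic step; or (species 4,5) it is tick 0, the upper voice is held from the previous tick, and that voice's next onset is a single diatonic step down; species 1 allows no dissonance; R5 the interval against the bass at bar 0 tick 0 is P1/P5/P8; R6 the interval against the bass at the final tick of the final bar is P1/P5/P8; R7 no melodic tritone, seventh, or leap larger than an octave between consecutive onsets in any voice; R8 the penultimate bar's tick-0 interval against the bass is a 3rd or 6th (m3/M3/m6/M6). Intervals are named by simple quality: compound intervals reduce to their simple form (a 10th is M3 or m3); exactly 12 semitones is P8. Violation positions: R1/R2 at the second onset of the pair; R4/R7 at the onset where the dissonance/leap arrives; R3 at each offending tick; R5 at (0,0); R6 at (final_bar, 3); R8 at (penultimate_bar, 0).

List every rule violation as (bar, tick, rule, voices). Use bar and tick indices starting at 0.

(1, 0, R1, (0, 1))
(5, 0, R3, (0, 1))
(5, 0, R4, (0, 1))
(5, 1, R3, (0, 1))
(5, 2, R7, (1,))
(7, 2, R4, (0, 1))
(9, 2, R7, (1,))
(10, 0, R2, (0, 1))
(10, 0, R7, (1,))

bar 0: v0=E3 v1=E4 downbeat P8
bar 1: v0=F3 v1=F4 downbeat P8
bar 2: v0=G3 v1=D4 downbeat P5
bar 3: v0=F3 v1=A3 downbeat M3
bar 4: v0=A3 v1=C4 downbeat m3
bar 5: v0=B3 v1=A3 downbeat M2
bar 6: v0=A3 v1=F4 downbeat m6
bar 7: v0=B3 v1=D4 downbeat m3
bar 8: v0=A3 v1=A4 downbeat P8
bar 9: v0=D3 v1=B3 downbeat M6
bar 10: v0=E3 v1=E4 downbeat P8
  -> R1 @ bar 1 tick 0 v(0, 1): E3/E4 P8 -> F3/F4 P8 similar
  -> R3 @ bar 5 tick 0 v(0, 1): B3 above A3
  -> R4 @ bar 5 tick 0 v(0, 1): B3/A3 M2 untreated
  -> R3 @ bar 5 tick 1 v(0, 1): B3 above A3
  -> R7 @ bar 5 tick 2 v(1,): A3->G4 leap 10st
  -> R4 @ bar 7 tick 2 v(0, 1): B3/F4 TT untreated
  -> R7 @ bar 9 tick 2 v(1,): B3->F3 leap 6st
  -> R2 @ bar 10 tick 0 v(0, 1): D3/F3 m3 -> E3/E4 P8 similar
  -> R7 @ bar 10 tick 0 v(1,): F3->E4 leap 11st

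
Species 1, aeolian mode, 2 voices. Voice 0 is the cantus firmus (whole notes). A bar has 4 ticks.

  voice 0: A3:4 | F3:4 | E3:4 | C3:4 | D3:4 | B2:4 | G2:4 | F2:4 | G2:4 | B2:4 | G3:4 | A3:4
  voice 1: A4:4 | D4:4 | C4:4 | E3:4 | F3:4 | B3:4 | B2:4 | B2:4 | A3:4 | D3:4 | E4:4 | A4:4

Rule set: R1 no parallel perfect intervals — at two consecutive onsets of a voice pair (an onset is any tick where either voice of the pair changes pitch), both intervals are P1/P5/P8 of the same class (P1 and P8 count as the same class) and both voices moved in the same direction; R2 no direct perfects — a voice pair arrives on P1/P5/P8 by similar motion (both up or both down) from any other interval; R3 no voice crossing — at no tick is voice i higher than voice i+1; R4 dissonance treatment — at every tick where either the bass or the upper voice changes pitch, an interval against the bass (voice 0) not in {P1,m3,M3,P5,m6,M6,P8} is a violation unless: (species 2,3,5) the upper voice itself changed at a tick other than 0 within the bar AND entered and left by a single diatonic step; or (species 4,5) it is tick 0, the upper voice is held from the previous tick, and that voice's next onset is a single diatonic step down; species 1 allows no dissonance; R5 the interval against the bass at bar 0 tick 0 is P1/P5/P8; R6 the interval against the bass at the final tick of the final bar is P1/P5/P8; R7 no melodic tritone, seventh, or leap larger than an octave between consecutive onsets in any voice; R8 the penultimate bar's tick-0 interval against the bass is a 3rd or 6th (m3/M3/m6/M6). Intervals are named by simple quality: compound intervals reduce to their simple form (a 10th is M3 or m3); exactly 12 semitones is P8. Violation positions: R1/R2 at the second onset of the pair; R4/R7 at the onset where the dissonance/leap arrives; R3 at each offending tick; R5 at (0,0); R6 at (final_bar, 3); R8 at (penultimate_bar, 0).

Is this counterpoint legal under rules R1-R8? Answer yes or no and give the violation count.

bar 0: v0=A3 v1=A4 (P8)
bar 1: v0=F3 v1=D4 (M6)
bar 2: v0=E3 v1=C4 (m6)
bar 3: v0=C3 v1=E3 (M3)
bar 4: v0=D3 v1=F3 (m3)
bar 5: v0=B2 v1=B3 (P8)
bar 6: v0=G2 v1=B2 (M3)
bar 7: v0=F2 v1=B2 (TT)
bar 8: v0=G2 v1=A3 (M2)
bar 9: v0=B2 v1=D3 (m3)
bar 10: v0=G3 v1=E4 (M6)
bar 11: v0=A3 v1=A4 (P8)
  R7 @ bar5.0: F3->B3 leap 6st
  R4 @ bar7.0: F2/B2 TT untreated
  R4 @ bar8.0: G2/A3 M2 untreated
  R7 @ bar8.0: B2->A3 leap 10st
  R7 @ bar10.0: D3->E4 leap 14st
  R2 @ bar11.0: G3/E4 M6 -> A3/A4 P8 similar

No (6 violations)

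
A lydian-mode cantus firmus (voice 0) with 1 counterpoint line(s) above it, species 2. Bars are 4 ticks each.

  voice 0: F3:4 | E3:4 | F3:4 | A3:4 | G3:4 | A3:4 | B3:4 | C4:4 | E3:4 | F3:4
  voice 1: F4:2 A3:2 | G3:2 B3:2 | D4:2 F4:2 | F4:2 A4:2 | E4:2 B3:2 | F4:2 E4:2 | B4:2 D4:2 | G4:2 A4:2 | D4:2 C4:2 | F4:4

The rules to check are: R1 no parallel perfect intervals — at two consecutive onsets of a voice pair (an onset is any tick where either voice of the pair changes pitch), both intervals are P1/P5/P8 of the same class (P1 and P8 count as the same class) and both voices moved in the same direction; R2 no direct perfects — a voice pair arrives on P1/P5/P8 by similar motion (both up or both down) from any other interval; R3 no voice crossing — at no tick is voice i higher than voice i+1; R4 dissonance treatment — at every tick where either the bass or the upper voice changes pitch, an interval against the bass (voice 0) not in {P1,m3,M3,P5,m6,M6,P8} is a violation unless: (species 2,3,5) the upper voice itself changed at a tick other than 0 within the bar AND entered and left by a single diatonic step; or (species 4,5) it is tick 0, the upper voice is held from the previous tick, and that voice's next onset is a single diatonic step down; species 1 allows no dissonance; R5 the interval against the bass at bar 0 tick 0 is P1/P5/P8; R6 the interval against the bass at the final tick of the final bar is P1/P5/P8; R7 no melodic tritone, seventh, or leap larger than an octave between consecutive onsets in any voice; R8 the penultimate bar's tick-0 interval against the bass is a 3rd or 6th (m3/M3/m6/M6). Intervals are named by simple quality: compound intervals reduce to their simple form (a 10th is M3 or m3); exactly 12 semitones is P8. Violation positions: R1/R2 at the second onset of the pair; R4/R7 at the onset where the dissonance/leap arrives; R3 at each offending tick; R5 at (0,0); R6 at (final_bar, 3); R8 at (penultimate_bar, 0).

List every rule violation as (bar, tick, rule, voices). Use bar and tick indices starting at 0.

(5, 0, R7, (1,))
(6, 0, R2, (0, 1))
(7, 0, R2, (0, 1))
(8, 0, R4, (0, 1))
(8, 0, R8, (0, 1))
(9, 0, R2, (0, 1))

bar 0: v0=F3 v1=F4 downbeat P8
bar 1: v0=E3 v1=G3 downbeat m3
bar 2: v0=F3 v1=D4 downbeat M6
bar 3: v0=A3 v1=F4 downbeat m6
bar 4: v0=G3 v1=E4 downbeat M6
bar 5: v0=A3 v1=F4 downbeat m6
bar 6: v0=B3 v1=B4 downbeat P8
bar 7: v0=C4 v1=G4 downbeat P5
bar 8: v0=E3 v1=D4 downbeat m7
bar 9: v0=F3 v1=F4 downbeat P8
  -> R7 @ bar 5 tick 0 v(1,): B3->F4 leap 6st
  -> R2 @ bar 6 tick 0 v(0, 1): A3/E4 P5 -> B3/B4 P8 similar
  -> R2 @ bar 7 tick 0 v(0, 1): B3/D4 m3 -> C4/G4 P5 similar
  -> R4 @ bar 8 tick 0 v(0, 1): E3/D4 m7 untreated
  -> R8 @ bar 8 tick 0 v(0, 1): penult m7 not 3rd/6th
  -> R2 @ bar 9 tick 0 v(0, 1): E3/C4 m6 -> F3/F4 P8 similar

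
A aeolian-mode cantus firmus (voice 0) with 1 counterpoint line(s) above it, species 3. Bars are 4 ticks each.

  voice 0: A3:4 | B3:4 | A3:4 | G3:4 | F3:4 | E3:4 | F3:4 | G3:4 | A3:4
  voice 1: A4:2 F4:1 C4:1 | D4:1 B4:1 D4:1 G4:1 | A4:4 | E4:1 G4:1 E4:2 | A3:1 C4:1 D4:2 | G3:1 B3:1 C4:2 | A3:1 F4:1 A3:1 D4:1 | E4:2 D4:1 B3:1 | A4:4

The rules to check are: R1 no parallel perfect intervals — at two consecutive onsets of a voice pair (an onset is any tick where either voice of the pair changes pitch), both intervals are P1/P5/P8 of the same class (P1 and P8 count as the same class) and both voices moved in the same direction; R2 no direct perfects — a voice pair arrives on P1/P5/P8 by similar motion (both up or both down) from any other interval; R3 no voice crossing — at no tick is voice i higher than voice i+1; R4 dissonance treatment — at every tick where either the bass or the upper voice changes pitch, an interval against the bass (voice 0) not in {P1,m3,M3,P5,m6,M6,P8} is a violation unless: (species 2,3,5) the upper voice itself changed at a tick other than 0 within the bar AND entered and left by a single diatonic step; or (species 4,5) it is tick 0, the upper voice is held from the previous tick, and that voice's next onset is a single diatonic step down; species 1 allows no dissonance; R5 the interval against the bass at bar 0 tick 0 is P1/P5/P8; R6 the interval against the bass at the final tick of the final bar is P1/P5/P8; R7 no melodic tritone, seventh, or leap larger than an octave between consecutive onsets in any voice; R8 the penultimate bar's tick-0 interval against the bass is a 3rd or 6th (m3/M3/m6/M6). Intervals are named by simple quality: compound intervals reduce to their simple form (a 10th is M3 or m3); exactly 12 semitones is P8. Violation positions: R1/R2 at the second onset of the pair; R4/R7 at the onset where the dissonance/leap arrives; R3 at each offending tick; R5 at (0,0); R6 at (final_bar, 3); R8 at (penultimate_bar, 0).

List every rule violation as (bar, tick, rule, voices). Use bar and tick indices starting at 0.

bar 0: v0=A3 v1=A4 downbeat P8
bar 1: v0=B3 v1=D4 downbeat m3
bar 2: v0=A3 v1=A4 downbeat P8
bar 3: v0=G3 v1=E4 downbeat M6
bar 4: v0=F3 v1=A3 downbeat M3
bar 5: v0=E3 v1=G3 downbeat m3
bar 6: v0=F3 v1=A3 downbeat M3
bar 7: v0=G3 v1=E4 downbeat M6
bar 8: v0=A3 v1=A4 downbeat P8
  -> R2 @ bar 8 tick 0 v(0, 1): G3/B3 M3 -> A3/A4 P8 similar
  -> R7 @ bar 8 tick 0 v(1,): B3->A4 leap 10st

(8, 0, R2, (0, 1))
(8, 0, R7, (1,))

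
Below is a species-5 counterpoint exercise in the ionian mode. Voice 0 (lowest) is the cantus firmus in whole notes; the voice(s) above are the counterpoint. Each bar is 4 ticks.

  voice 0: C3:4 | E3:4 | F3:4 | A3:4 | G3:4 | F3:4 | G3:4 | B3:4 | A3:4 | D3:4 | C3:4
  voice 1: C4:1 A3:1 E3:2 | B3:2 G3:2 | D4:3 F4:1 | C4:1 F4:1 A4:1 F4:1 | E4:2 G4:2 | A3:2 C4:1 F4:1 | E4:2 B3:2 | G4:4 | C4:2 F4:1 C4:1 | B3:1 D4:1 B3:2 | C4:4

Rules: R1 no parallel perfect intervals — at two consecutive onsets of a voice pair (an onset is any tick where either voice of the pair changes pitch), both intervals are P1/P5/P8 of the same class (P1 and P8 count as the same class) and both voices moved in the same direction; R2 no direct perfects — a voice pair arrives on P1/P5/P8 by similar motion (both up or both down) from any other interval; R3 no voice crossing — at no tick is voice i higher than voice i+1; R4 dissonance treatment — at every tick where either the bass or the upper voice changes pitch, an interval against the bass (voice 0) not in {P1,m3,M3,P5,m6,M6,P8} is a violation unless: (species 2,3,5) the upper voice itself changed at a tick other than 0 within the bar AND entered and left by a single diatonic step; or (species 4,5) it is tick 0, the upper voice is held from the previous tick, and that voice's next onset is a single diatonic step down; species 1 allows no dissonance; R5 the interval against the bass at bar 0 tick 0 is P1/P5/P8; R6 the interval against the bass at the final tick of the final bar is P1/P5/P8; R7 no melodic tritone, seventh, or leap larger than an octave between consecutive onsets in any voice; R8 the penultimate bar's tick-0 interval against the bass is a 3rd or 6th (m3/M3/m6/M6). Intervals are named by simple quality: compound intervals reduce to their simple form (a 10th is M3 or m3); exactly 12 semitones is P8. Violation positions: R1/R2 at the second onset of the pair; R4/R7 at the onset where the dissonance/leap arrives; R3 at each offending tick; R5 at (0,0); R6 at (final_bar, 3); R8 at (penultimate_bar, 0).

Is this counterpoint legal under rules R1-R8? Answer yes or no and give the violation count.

No (2 violations)

bar 0: v0=C3 v1=C4 (P8)
bar 1: v0=E3 v1=B3 (P5)
bar 2: v0=F3 v1=D4 (M6)
bar 3: v0=A3 v1=C4 (m3)
bar 4: v0=G3 v1=E4 (M6)
bar 5: v0=F3 v1=A3 (M3)
bar 6: v0=G3 v1=E4 (M6)
bar 7: v0=B3 v1=G4 (m6)
bar 8: v0=A3 v1=C4 (m3)
bar 9: v0=D3 v1=B3 (M6)
bar 10: v0=C3 v1=C4 (P8)
  R2 @ bar1.0: C3/E3 M3 -> E3/B3 P5 similar
  R7 @ bar5.0: G4->A3 leap 10st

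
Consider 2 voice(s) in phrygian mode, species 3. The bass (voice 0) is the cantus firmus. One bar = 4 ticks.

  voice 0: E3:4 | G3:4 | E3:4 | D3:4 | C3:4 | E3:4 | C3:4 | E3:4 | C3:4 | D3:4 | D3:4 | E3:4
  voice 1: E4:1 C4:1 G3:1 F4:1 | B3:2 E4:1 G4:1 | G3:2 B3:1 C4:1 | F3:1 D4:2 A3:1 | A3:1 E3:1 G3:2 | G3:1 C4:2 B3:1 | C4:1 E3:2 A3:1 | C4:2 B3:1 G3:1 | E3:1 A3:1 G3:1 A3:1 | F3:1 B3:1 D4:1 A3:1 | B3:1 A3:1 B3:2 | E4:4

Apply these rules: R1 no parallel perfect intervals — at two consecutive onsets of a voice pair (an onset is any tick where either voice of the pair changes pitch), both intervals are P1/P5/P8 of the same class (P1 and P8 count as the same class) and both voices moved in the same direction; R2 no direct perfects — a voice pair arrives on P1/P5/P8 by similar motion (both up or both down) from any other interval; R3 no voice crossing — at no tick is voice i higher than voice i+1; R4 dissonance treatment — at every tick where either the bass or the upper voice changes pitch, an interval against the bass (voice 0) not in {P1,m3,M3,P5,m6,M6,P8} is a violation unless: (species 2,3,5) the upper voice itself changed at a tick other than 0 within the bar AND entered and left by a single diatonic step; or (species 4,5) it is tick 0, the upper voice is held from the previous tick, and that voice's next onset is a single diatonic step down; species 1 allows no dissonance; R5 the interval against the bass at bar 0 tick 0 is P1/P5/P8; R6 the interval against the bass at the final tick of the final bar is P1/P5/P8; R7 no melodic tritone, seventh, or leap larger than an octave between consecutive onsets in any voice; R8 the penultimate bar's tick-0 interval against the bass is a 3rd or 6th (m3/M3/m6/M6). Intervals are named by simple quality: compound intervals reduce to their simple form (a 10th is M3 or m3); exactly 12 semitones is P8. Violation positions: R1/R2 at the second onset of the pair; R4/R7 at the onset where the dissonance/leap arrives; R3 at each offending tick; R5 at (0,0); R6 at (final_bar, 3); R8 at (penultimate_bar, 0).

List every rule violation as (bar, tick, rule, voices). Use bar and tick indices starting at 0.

(0, 3, R4, (0, 1))
(0, 3, R7, (1,))
(1, 0, R7, (1,))
(9, 1, R7, (1,))
(11, 0, R2, (0, 1))

bar 0: v0=E3 v1=E4 downbeat P8
bar 1: v0=G3 v1=B3 downbeat M3
bar 2: v0=E3 v1=G3 downbeat m3
bar 3: v0=D3 v1=F3 downbeat m3
bar 4: v0=C3 v1=A3 downbeat M6
bar 5: v0=E3 v1=G3 downbeat m3
bar 6: v0=C3 v1=C4 downbeat P8
bar 7: v0=E3 v1=C4 downbeat m6
bar 8: v0=C3 v1=E3 downbeat M3
bar 9: v0=D3 v1=F3 downbeat m3
bar 10: v0=D3 v1=B3 downbeat M6
bar 11: v0=E3 v1=E4 downbeat P8
  -> R4 @ bar 0 tick 3 v(0, 1): E3/F4 m2 untreated
  -> R7 @ bar 0 tick 3 v(1,): G3->F4 leap 10st
  -> R7 @ bar 1 tick 0 v(1,): F4->B3 leap 6st
  -> R7 @ bar 9 tick 1 v(1,): F3->B3 leap 6st
  -> R2 @ bar 11 tick 0 v(0, 1): D3/B3 M6 -> E3/E4 P8 similar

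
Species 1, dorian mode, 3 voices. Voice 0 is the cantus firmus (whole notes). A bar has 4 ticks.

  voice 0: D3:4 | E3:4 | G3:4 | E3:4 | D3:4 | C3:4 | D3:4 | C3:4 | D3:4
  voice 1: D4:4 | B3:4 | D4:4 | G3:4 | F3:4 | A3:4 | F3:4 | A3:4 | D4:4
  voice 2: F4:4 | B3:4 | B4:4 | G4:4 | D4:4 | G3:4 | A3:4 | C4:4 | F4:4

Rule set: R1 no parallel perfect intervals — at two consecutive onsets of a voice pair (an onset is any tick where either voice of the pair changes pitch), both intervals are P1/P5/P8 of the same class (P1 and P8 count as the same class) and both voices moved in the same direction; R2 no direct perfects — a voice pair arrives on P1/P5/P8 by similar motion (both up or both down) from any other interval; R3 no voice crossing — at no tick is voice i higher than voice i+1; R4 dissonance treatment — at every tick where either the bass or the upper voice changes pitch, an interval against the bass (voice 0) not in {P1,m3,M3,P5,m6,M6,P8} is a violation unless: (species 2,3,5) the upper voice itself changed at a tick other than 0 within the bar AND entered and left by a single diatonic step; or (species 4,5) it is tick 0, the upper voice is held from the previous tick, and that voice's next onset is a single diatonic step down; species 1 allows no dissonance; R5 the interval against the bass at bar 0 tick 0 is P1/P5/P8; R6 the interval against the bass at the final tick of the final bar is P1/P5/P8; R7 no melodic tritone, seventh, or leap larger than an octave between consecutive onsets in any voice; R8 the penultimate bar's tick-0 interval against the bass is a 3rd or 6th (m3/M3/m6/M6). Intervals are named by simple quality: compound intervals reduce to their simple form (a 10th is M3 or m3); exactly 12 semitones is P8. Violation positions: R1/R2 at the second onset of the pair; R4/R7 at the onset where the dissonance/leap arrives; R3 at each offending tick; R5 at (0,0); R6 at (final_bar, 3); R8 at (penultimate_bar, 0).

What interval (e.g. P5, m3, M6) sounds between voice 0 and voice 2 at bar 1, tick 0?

P5

voice 0=E3 voice 2=B3 -> P5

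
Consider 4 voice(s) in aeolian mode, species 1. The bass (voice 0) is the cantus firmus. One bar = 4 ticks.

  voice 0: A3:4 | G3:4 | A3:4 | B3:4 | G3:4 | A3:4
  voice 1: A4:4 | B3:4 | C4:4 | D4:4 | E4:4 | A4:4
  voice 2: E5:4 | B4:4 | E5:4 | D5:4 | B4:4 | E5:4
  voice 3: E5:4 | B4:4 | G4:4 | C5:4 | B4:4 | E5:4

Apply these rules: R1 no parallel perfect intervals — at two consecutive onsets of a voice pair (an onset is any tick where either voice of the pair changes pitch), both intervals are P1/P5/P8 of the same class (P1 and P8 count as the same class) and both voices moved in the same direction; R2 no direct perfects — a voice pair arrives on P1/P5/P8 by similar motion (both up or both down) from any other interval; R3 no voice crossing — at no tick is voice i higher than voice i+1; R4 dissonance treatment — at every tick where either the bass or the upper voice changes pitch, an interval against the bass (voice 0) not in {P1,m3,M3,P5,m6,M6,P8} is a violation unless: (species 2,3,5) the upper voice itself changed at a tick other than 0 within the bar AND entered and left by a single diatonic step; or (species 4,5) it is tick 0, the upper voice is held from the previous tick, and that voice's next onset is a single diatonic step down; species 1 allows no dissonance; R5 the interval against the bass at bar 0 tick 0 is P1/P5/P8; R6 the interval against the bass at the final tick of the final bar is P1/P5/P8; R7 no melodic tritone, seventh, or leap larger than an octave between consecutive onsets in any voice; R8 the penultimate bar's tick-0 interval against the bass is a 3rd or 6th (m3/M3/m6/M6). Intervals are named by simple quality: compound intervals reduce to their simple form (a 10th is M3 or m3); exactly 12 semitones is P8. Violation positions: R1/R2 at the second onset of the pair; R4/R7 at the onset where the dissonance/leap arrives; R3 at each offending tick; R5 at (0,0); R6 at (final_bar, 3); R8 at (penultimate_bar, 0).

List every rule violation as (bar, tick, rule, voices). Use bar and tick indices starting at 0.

bar 0: v0=A3 v1=A4 v2=E5 v3=E5 downbeat P5
bar 1: v0=G3 v1=B3 v2=B4 v3=B4 downbeat M3
bar 2: v0=A3 v1=C4 v2=E5 v3=G4 downbeat m7
bar 3: v0=B3 v1=D4 v2=D5 v3=C5 downbeat m2
bar 4: v0=G3 v1=E4 v2=B4 v3=B4 downbeat M3
bar 5: v0=A3 v1=A4 v2=E5 v3=E5 downbeat P5
  -> R1 @ bar 1 tick 0 v(2, 3): E5/E5 P1 -> B4/B4 P1 similar
  -> R2 @ bar 1 tick 0 v(1, 2): A4/E5 P5 -> B3/B4 P8 similar
  -> R2 @ bar 1 tick 0 v(1, 3): A4/E5 P5 -> B3/B4 P8 similar
  -> R7 @ bar 1 tick 0 v(1,): A4->B3 leap 10st
  -> R2 @ bar 2 tick 0 v(0, 2): G3/B4 M3 -> A3/E5 P5 similar
  -> R3 @ bar 2 tick 0 v(2, 3): E5 above G4
  -> R4 @ bar 2 tick 0 v(0, 3): A3/G4 m7 untreated
  -> R3 @ bar 2 tick 1 v(2, 3): E5 above G4
  -> R3 @ bar 2 tick 2 v(2, 3): E5 above G4
  -> R3 @ bar 2 tick 3 v(2, 3): E5 above G4
  -> R3 @ bar 3 tick 0 v(2, 3): D5 above C5
  -> R4 @ bar 3 tick 0 v(0, 3): B3/C5 m2 untreated
  -> R3 @ bar 3 tick 1 v(2, 3): D5 above C5
  -> R3 @ bar 3 tick 2 v(2, 3): D5 above C5
  -> R3 @ bar 3 tick 3 v(2, 3): D5 above C5
  -> R2 @ bar 4 tick 0 v(2, 3): D5/C5 M2 -> B4/B4 P1 similar
  -> R1 @ bar 5 tick 0 v(1, 2): E4/B4 P5 -> A4/E5 P5 similar
  -> R1 @ bar 5 tick 0 v(1, 3): E4/B4 P5 -> A4/E5 P5 similar
  -> R1 @ bar 5 tick 0 v(2, 3): B4/B4 P1 -> E5/E5 P1 similar
  -> R2 @ bar 5 tick 0 v(0, 1): G3/E4 M6 -> A3/A4 P8 similar
  -> R2 @ bar 5 tick 0 v(0, 2): G3/B4 M3 -> A3/E5 P5 similar
  -> R2 @ bar 5 tick 0 v(0, 3): G3/B4 M3 -> A3/E5 P5 similar

(1, 0, R1, (2, 3))
(1, 0, R2, (1, 2))
(1, 0, R2, (1, 3))
(1, 0, R7, (1,))
(2, 0, R2, (0, 2))
(2, 0, R3, (2, 3))
(2, 0, R4, (0, 3))
(2, 1, R3, (2, 3))
(2, 2, R3, (2, 3))
(2, 3, R3, (2, 3))
(3, 0, R3, (2, 3))
(3, 0, R4, (0, 3))
(3, 1, R3, (2, 3))
(3, 2, R3, (2, 3))
(3, 3, R3, (2, 3))
(4, 0, R2, (2, 3))
(5, 0, R1, (1, 2))
(5, 0, R1, (1, 3))
(5, 0, R1, (2, 3))
(5, 0, R2, (0, 1))
(5, 0, R2, (0, 2))
(5, 0, R2, (0, 3))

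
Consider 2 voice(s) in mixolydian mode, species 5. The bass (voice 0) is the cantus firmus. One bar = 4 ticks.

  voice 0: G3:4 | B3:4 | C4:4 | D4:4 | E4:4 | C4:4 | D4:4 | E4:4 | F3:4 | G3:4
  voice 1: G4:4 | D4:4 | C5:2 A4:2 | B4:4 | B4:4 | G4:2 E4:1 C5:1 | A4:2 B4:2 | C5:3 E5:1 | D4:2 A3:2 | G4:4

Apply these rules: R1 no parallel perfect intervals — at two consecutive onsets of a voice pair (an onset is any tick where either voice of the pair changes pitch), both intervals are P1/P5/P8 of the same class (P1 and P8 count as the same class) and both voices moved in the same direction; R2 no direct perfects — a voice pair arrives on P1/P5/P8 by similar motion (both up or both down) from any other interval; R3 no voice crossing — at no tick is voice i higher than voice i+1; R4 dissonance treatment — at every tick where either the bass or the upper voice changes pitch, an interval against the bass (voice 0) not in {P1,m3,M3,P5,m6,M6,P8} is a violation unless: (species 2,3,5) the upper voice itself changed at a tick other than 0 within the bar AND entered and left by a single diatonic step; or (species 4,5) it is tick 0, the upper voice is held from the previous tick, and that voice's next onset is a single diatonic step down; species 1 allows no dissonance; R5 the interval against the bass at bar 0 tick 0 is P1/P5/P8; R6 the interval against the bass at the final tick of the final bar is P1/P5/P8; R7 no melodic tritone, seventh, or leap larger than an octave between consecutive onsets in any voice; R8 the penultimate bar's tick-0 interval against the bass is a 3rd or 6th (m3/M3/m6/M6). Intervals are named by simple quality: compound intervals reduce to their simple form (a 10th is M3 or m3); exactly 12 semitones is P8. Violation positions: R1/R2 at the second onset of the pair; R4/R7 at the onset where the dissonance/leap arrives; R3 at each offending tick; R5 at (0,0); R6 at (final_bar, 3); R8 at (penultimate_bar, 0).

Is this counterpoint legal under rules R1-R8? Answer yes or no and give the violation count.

bar 0: v0=G3 v1=G4 (P8)
bar 1: v0=B3 v1=D4 (m3)
bar 2: v0=C4 v1=C5 (P8)
bar 3: v0=D4 v1=B4 (M6)
bar 4: v0=E4 v1=B4 (P5)
bar 5: v0=C4 v1=G4 (P5)
bar 6: v0=D4 v1=A4 (P5)
bar 7: v0=E4 v1=C5 (m6)
bar 8: v0=F3 v1=D4 (M6)
bar 9: v0=G3 v1=G4 (P8)
  R2 @ bar2.0: B3/D4 m3 -> C4/C5 P8 similar
  R7 @ bar2.0: D4->C5 leap 10st
  R1 @ bar5.0: E4/B4 P5 -> C4/G4 P5 similar
  R7 @ bar8.0: E4->F3 leap 11st
  R7 @ bar8.0: E5->D4 leap 14st
  R2 @ bar9.0: F3/A3 M3 -> G3/G4 P8 similar
  R7 @ bar9.0: A3->G4 leap 10st

No (7 violations)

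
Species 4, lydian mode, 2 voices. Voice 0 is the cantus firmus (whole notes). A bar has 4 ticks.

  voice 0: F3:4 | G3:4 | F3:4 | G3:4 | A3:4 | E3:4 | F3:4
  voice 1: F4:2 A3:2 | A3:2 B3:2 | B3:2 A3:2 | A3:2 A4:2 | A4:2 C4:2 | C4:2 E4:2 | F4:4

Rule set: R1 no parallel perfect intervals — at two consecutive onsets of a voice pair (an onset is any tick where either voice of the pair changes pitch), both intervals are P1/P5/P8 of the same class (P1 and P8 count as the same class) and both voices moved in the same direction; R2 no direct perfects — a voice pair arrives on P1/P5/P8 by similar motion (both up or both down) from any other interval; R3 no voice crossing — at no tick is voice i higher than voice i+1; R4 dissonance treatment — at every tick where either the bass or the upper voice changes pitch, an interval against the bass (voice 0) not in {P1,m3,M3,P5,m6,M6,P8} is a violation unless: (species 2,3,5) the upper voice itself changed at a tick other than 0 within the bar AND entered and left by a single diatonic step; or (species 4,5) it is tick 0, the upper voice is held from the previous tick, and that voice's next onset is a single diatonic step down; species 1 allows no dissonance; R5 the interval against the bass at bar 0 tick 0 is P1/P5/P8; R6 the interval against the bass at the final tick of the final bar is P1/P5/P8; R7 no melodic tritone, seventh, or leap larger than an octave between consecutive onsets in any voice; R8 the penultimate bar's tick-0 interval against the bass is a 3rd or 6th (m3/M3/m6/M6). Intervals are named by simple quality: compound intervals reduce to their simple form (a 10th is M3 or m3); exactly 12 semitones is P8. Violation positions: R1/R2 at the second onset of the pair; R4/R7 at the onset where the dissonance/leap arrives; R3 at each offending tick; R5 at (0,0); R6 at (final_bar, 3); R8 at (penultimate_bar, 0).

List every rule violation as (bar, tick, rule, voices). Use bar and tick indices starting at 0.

bar 0: v0=F3 v1=F4 downbeat P8
bar 1: v0=G3 v1=A3 downbeat M2
bar 2: v0=F3 v1=B3 downbeat TT
bar 3: v0=G3 v1=A3 downbeat M2
bar 4: v0=A3 v1=A4 downbeat P8
bar 5: v0=E3 v1=C4 downbeat m6
bar 6: v0=F3 v1=F4 downbeat P8
  -> R4 @ bar 1 tick 0 v(0, 1): G3/A3 M2 untreated
  -> R4 @ bar 3 tick 0 v(0, 1): G3/A3 M2 untreated
  -> R4 @ bar 3 tick 2 v(0, 1): G3/A4 M2 untreated
  -> R1 @ bar 6 tick 0 v(0, 1): E3/E4 P8 -> F3/F4 P8 similar

(1, 0, R4, (0, 1))
(3, 0, R4, (0, 1))
(3, 2, R4, (0, 1))
(6, 0, R1, (0, 1))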